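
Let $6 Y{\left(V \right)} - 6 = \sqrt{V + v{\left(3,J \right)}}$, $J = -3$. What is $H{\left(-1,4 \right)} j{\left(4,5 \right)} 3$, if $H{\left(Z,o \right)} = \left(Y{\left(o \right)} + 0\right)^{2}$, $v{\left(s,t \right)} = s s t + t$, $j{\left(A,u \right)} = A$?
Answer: $\frac{\left(6 + i \sqrt{26}\right)^{2}}{3} \approx 3.3333 + 20.396 i$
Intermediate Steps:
$v{\left(s,t \right)} = t + t s^{2}$ ($v{\left(s,t \right)} = s^{2} t + t = t s^{2} + t = t + t s^{2}$)
$Y{\left(V \right)} = 1 + \frac{\sqrt{-30 + V}}{6}$ ($Y{\left(V \right)} = 1 + \frac{\sqrt{V - 3 \left(1 + 3^{2}\right)}}{6} = 1 + \frac{\sqrt{V - 3 \left(1 + 9\right)}}{6} = 1 + \frac{\sqrt{V - 30}}{6} = 1 + \frac{\sqrt{-30 + V}}{6}$)
$H{\left(Z,o \right)} = \left(1 + \frac{\sqrt{-30 + o}}{6}\right)^{2}$ ($H{\left(Z,o \right)} = \left(\left(1 + \frac{\sqrt{-30 + o}}{6}\right) + 0\right)^{2} = \left(1 + \frac{\sqrt{-30 + o}}{6}\right)^{2}$)
$H{\left(-1,4 \right)} j{\left(4,5 \right)} 3 = \frac{\left(6 + \sqrt{-30 + 4}\right)^{2}}{36} \cdot 4 \cdot 3 = \frac{\left(6 + \sqrt{-26}\right)^{2}}{36} \cdot 4 \cdot 3 = \frac{\left(6 + i \sqrt{26}\right)^{2}}{36} \cdot 4 \cdot 3 = \frac{\left(6 + i \sqrt{26}\right)^{2}}{9} \cdot 3 = \frac{\left(6 + i \sqrt{26}\right)^{2}}{3}$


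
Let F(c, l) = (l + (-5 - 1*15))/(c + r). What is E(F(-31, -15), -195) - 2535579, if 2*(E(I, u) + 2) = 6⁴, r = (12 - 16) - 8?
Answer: -2534933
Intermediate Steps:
r = -12 (r = -4 - 8 = -12)
F(c, l) = (-20 + l)/(-12 + c) (F(c, l) = (l + (-5 - 1*15))/(c - 12) = (l + (-5 - 15))/(-12 + c) = (l - 20)/(-12 + c) = (-20 + l)/(-12 + c))
E(I, u) = 646 (E(I, u) = -2 + (½)*6⁴ = -2 + (½)*1296 = -2 + 648 = 646)
E(F(-31, -15), -195) - 2535579 = 646 - 2535579 = -2534933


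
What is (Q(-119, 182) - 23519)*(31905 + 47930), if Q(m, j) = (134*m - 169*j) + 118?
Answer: -5596832675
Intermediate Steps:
Q(m, j) = 118 - 169*j + 134*m (Q(m, j) = (-169*j + 134*m) + 118 = 118 - 169*j + 134*m)
(Q(-119, 182) - 23519)*(31905 + 47930) = ((118 - 169*182 + 134*(-119)) - 23519)*(31905 + 47930) = ((118 - 30758 - 15946) - 23519)*79835 = (-46586 - 23519)*79835 = -70105*79835 = -5596832675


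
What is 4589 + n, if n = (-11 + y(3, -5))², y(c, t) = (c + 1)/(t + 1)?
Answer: 4733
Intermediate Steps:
y(c, t) = (1 + c)/(1 + t)
n = 144 (n = (-11 + (1 + 3)/(1 - 5))² = (-11 + 4/(-4))² = (-11 - ¼*4)² = (-11 - 1)² = (-12)² = 144)
4589 + n = 4589 + 144 = 4733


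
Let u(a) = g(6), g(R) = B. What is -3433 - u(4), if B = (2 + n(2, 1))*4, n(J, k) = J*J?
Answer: -3457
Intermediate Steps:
n(J, k) = J²
B = 24 (B = (2 + 2²)*4 = (2 + 4)*4 = 6*4 = 24)
g(R) = 24
u(a) = 24
-3433 - u(4) = -3433 - 1*24 = -3433 - 24 = -3457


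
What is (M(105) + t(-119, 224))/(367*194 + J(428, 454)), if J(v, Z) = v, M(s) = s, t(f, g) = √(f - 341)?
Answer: 105/71626 + I*√115/35813 ≈ 0.0014659 + 0.00029944*I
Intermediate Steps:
t(f, g) = √(-341 + f)
(M(105) + t(-119, 224))/(367*194 + J(428, 454)) = (105 + √(-341 - 119))/(367*194 + 428) = (105 + √(-460))/(71198 + 428) = (105 + 2*I*√115)/71626 = (105 + 2*I*√115)*(1/71626) = 105/71626 + I*√115/35813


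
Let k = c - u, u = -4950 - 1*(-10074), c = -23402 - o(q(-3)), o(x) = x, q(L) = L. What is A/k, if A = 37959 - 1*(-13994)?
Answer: -4723/2593 ≈ -1.8214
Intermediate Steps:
A = 51953 (A = 37959 + 13994 = 51953)
c = -23399 (c = -23402 - 1*(-3) = -23402 + 3 = -23399)
u = 5124 (u = -4950 + 10074 = 5124)
k = -28523 (k = -23399 - 1*5124 = -23399 - 5124 = -28523)
A/k = 51953/(-28523) = 51953*(-1/28523) = -4723/2593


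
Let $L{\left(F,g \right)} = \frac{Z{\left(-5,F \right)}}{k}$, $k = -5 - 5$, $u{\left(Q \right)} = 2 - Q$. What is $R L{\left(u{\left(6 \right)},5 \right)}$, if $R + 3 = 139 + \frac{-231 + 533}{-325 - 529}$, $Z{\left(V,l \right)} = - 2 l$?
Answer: $- \frac{231684}{2135} \approx -108.52$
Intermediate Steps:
$k = -10$
$L{\left(F,g \right)} = \frac{F}{5}$ ($L{\left(F,g \right)} = \frac{\left(-2\right) F}{-10} = - 2 F \left(- \frac{1}{10}\right) = \frac{F}{5}$)
$R = \frac{57921}{427}$ ($R = -3 + \left(139 + \frac{-231 + 533}{-325 - 529}\right) = -3 + \left(139 + \frac{302}{-854}\right) = -3 + \left(139 + 302 \left(- \frac{1}{854}\right)\right) = -3 + \left(139 - \frac{151}{427}\right) = -3 + \frac{59202}{427} = \frac{57921}{427} \approx 135.65$)
$R L{\left(u{\left(6 \right)},5 \right)} = \frac{57921 \frac{2 - 6}{5}}{427} = \frac{57921 \cdot \frac{1}{5} \left(-4\right)}{427} = \frac{57921}{427} \left(- \frac{4}{5}\right) = - \frac{231684}{2135}$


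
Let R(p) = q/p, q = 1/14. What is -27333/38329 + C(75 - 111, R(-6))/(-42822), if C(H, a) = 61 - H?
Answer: -1174171639/1641324438 ≈ -0.71538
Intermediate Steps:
q = 1/14 ≈ 0.071429
R(p) = 1/(14*p)
-27333/38329 + C(75 - 111, R(-6))/(-42822) = -27333/38329 + (61 - (75 - 111))/(-42822) = -27333*1/38329 + (61 - 1*(-36))*(-1/42822) = -27333/38329 + (61 + 36)*(-1/42822) = -27333/38329 + 97*(-1/42822) = -27333/38329 - 97/42822 = -1174171639/1641324438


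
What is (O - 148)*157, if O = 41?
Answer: -16799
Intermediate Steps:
(O - 148)*157 = (41 - 148)*157 = -107*157 = -16799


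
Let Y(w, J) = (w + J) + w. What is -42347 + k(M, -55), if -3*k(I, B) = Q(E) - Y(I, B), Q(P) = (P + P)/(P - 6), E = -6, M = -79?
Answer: -127255/3 ≈ -42418.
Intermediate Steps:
Y(w, J) = J + 2*w (Y(w, J) = (J + w) + w = J + 2*w)
Q(P) = 2*P/(-6 + P) (Q(P) = (2*P)/(-6 + P) = 2*P/(-6 + P))
k(I, B) = -1/3 + B/3 + 2*I/3 (k(I, B) = -(2*(-6)/(-6 - 6) - (B + 2*I))/3 = -(2*(-6)/(-12) + (-B - 2*I))/3 = -(2*(-6)*(-1/12) + (-B - 2*I))/3 = -(1 + (-B - 2*I))/3 = -(1 - B - 2*I)/3 = -1/3 + B/3 + 2*I/3)
-42347 + k(M, -55) = -42347 + (-1/3 + (1/3)*(-55) + (2/3)*(-79)) = -42347 + (-1/3 - 55/3 - 158/3) = -42347 - 214/3 = -127255/3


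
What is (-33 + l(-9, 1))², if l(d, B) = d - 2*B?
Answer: 1936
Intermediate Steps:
(-33 + l(-9, 1))² = (-33 + (-9 - 2*1))² = (-33 + (-9 - 2))² = (-33 - 11)² = (-44)² = 1936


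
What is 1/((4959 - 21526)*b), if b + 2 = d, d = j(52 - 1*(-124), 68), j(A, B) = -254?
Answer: 1/4241152 ≈ 2.3578e-7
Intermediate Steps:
d = -254
b = -256 (b = -2 - 254 = -256)
1/((4959 - 21526)*b) = 1/((4959 - 21526)*(-256)) = -1/256/(-16567) = -1/16567*(-1/256) = 1/4241152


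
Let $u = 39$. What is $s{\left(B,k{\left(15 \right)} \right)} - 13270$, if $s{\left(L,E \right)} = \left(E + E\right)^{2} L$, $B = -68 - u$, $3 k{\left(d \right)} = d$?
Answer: $-23970$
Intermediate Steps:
$k{\left(d \right)} = \frac{d}{3}$
$B = -107$ ($B = -68 - 39 = -107$)
$s{\left(L,E \right)} = 4 L E^{2}$ ($s{\left(L,E \right)} = \left(2 E\right)^{2} L = 4 E^{2} L = 4 L E^{2}$)
$s{\left(B,k{\left(15 \right)} \right)} - 13270 = 4 \left(-107\right) \left(\frac{1}{3} \cdot 15\right)^{2} - 13270 = 4 \left(-107\right) 5^{2} - 13270 = 4 \left(-107\right) 25 - 13270 = -10700 - 13270 = -23970$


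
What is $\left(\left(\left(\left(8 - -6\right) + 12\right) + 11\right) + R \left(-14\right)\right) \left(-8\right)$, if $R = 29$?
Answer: $2952$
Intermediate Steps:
$\left(\left(\left(\left(8 - -6\right) + 12\right) + 11\right) + R \left(-14\right)\right) \left(-8\right) = \left(\left(\left(\left(8 - -6\right) + 12\right) + 11\right) + 29 \left(-14\right)\right) \left(-8\right) = \left(\left(\left(\left(8 + 6\right) + 12\right) + 11\right) - 406\right) \left(-8\right) = \left(\left(\left(14 + 12\right) + 11\right) - 406\right) \left(-8\right) = \left(\left(26 + 11\right) - 406\right) \left(-8\right) = \left(37 - 406\right) \left(-8\right) = \left(-369\right) \left(-8\right) = 2952$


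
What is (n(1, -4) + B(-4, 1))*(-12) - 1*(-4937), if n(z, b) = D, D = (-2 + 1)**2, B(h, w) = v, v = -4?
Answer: 4973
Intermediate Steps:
B(h, w) = -4
D = 1 (D = (-1)**2 = 1)
n(z, b) = 1
(n(1, -4) + B(-4, 1))*(-12) - 1*(-4937) = (1 - 4)*(-12) - 1*(-4937) = -3*(-12) + 4937 = 36 + 4937 = 4973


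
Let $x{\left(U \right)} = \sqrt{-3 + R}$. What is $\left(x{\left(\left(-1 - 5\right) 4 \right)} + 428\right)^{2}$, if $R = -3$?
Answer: $\left(428 + i \sqrt{6}\right)^{2} \approx 1.8318 \cdot 10^{5} + 2097.0 i$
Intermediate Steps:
$x{\left(U \right)} = i \sqrt{6}$ ($x{\left(U \right)} = \sqrt{-3 - 3} = \sqrt{-6} = i \sqrt{6}$)
$\left(x{\left(\left(-1 - 5\right) 4 \right)} + 428\right)^{2} = \left(i \sqrt{6} + 428\right)^{2} = \left(428 + i \sqrt{6}\right)^{2}$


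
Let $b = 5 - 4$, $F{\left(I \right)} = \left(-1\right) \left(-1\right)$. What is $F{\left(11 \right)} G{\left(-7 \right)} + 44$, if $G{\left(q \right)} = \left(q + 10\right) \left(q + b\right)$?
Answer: $26$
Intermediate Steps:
$F{\left(I \right)} = 1$
$b = 1$
$G{\left(q \right)} = \left(1 + q\right) \left(10 + q\right)$ ($G{\left(q \right)} = \left(q + 10\right) \left(q + 1\right) = \left(10 + q\right) \left(1 + q\right) = \left(1 + q\right) \left(10 + q\right)$)
$F{\left(11 \right)} G{\left(-7 \right)} + 44 = 1 \left(10 + \left(-7\right)^{2} + 11 \left(-7\right)\right) + 44 = 1 \left(10 + 49 - 77\right) + 44 = 1 \left(-18\right) + 44 = -18 + 44 = 26$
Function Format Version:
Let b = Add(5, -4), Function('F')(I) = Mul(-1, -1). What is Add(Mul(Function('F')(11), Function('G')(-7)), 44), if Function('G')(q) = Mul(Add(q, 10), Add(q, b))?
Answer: 26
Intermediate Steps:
Function('F')(I) = 1
b = 1
Function('G')(q) = Mul(Add(1, q), Add(10, q)) (Function('G')(q) = Mul(Add(q, 10), Add(q, 1)) = Mul(Add(10, q), Add(1, q)) = Mul(Add(1, q), Add(10, q)))
Add(Mul(Function('F')(11), Function('G')(-7)), 44) = Add(Mul(1, Add(10, Pow(-7, 2), Mul(11, -7))), 44) = Add(Mul(1, Add(10, 49, -77)), 44) = Add(Mul(1, -18), 44) = Add(-18, 44) = 26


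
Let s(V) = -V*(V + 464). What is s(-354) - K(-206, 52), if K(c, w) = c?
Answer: 39146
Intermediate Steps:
s(V) = -V*(464 + V)
s(-354) - K(-206, 52) = -1*(-354)*(464 - 354) - 1*(-206) = -1*(-354)*110 + 206 = 38940 + 206 = 39146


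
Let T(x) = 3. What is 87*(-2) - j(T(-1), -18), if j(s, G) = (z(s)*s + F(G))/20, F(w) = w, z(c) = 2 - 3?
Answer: -3459/20 ≈ -172.95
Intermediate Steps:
z(c) = -1
j(s, G) = -s/20 + G/20 (j(s, G) = (-s + G)/20 = (G - s)*(1/20) = -s/20 + G/20)
87*(-2) - j(T(-1), -18) = 87*(-2) - (-1/20*3 + (1/20)*(-18)) = -174 - (-3/20 - 9/10) = -174 - 1*(-21/20) = -174 + 21/20 = -3459/20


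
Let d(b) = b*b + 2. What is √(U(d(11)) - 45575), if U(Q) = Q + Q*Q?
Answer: I*√30323 ≈ 174.14*I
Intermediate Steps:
d(b) = 2 + b² (d(b) = b² + 2 = 2 + b²)
U(Q) = Q + Q²
√(U(d(11)) - 45575) = √((2 + 11²)*(1 + (2 + 11²)) - 45575) = √((2 + 121)*(1 + (2 + 121)) - 45575) = √(123*(1 + 123) - 45575) = √(123*124 - 45575) = √(15252 - 45575) = √(-30323) = I*√30323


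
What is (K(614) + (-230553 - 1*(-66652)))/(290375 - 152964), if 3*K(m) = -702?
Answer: -9655/8083 ≈ -1.1945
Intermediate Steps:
K(m) = -234 (K(m) = (1/3)*(-702) = -234)
(K(614) + (-230553 - 1*(-66652)))/(290375 - 152964) = (-234 + (-230553 - 1*(-66652)))/(290375 - 152964) = (-234 + (-230553 + 66652))/137411 = (-234 - 163901)*(1/137411) = -164135*1/137411 = -9655/8083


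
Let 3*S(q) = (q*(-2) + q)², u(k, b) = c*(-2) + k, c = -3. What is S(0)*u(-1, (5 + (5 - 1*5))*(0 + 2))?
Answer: 0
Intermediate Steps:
u(k, b) = 6 + k (u(k, b) = -3*(-2) + k = 6 + k)
S(q) = q²/3 (S(q) = (q*(-2) + q)²/3 = (-2*q + q)²/3 = (-q)²/3 = q²/3)
S(0)*u(-1, (5 + (5 - 1*5))*(0 + 2)) = ((⅓)*0²)*(6 - 1) = ((⅓)*0)*5 = 0*5 = 0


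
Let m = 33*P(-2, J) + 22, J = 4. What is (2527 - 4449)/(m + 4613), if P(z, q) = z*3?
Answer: -1922/4437 ≈ -0.43318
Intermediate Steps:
P(z, q) = 3*z
m = -176 (m = 33*(3*(-2)) + 22 = 33*(-6) + 22 = -198 + 22 = -176)
(2527 - 4449)/(m + 4613) = (2527 - 4449)/(-176 + 4613) = -1922/4437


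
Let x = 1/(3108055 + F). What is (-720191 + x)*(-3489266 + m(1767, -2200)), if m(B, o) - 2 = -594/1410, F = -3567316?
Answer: 30134673605997800492/11991815 ≈ 2.5129e+12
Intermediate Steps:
x = -1/459261 (x = 1/(3108055 - 3567316) = 1/(-459261) = -1/459261 ≈ -2.1774e-6)
m(B, o) = 371/235 (m(B, o) = 2 - 594/1410 = 2 - 594*1/1410 = 2 - 99/235 = 371/235)
(-720191 + x)*(-3489266 + m(1767, -2200)) = (-720191 - 1/459261)*(-3489266 + 371/235) = -330755638852/459261*(-819977139/235) = 30134673605997800492/11991815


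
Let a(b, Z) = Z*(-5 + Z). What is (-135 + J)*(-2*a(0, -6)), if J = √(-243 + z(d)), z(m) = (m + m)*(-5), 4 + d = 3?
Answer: 17820 - 132*I*√233 ≈ 17820.0 - 2014.9*I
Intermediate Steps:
d = -1 (d = -4 + 3 = -1)
z(m) = -10*m (z(m) = (2*m)*(-5) = -10*m)
J = I*√233 (J = √(-243 - 10*(-1)) = √(-243 + 10) = √(-233) = I*√233 ≈ 15.264*I)
(-135 + J)*(-2*a(0, -6)) = (-135 + I*√233)*(-(-12)*(-5 - 6)) = (-135 + I*√233)*(-(-12)*(-11)) = (-135 + I*√233)*(-2*66) = (-135 + I*√233)*(-132) = 17820 - 132*I*√233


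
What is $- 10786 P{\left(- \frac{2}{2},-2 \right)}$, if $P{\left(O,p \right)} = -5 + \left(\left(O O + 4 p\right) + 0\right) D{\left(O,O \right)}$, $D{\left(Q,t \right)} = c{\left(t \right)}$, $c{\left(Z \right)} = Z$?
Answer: $-21572$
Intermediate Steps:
$D{\left(Q,t \right)} = t$
$P{\left(O,p \right)} = -5 + O \left(O^{2} + 4 p\right)$ ($P{\left(O,p \right)} = -5 + \left(\left(O O + 4 p\right) + 0\right) O = -5 + \left(\left(O^{2} + 4 p\right) + 0\right) O = -5 + \left(O^{2} + 4 p\right) O = -5 + O \left(O^{2} + 4 p\right)$)
$- 10786 P{\left(- \frac{2}{2},-2 \right)} = - 10786 \left(-5 + \left(- \frac{2}{2}\right)^{3} + 4 \left(- \frac{2}{2}\right) \left(-2\right)\right) = - 10786 \left(-5 + \left(\left(-2\right) \frac{1}{2}\right)^{3} + 4 \left(\left(-2\right) \frac{1}{2}\right) \left(-2\right)\right) = - 10786 \left(-5 + \left(-1\right)^{3} + 4 \left(-1\right) \left(-2\right)\right) = - 10786 \left(-5 - 1 + 8\right) = \left(-10786\right) 2 = -21572$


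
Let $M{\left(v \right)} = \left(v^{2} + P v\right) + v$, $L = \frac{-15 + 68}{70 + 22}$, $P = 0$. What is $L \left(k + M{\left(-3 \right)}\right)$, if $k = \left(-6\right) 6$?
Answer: $- \frac{795}{46} \approx -17.283$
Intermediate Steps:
$L = \frac{53}{92} \approx 0.57609$
$k = -36$
$M{\left(v \right)} = v + v^{2}$ ($M{\left(v \right)} = \left(v^{2} + 0 v\right) + v = \left(v^{2} + 0\right) + v = v^{2} + v = v + v^{2}$)
$L \left(k + M{\left(-3 \right)}\right) = \frac{53 \left(-36 - 3 \left(1 - 3\right)\right)}{92} = \frac{53 \left(-36 - -6\right)}{92} = \frac{53 \left(-36 + 6\right)}{92} = \frac{53}{92} \left(-30\right) = - \frac{795}{46}$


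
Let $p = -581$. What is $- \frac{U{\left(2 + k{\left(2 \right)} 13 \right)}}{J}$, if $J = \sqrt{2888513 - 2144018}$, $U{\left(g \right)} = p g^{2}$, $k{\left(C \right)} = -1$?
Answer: $\frac{70301 \sqrt{744495}}{744495} \approx 81.476$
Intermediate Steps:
$U{\left(g \right)} = - 581 g^{2}$
$J = \sqrt{744495} \approx 862.84$
$- \frac{U{\left(2 + k{\left(2 \right)} 13 \right)}}{J} = - \frac{\left(-581\right) \left(2 - 13\right)^{2}}{\sqrt{744495}} = - - 581 \left(2 - 13\right)^{2} \frac{\sqrt{744495}}{744495} = - - 581 \left(-11\right)^{2} \frac{\sqrt{744495}}{744495} = - \left(-581\right) 121 \frac{\sqrt{744495}}{744495} = - \left(-70301\right) \frac{\sqrt{744495}}{744495} = - \frac{\left(-70301\right) \sqrt{744495}}{744495} = \frac{70301 \sqrt{744495}}{744495}$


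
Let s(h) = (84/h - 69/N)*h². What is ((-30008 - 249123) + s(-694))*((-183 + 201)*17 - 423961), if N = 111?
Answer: 9982340010685/37 ≈ 2.6979e+11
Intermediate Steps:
s(h) = h²*(-23/37 + 84/h) (s(h) = (84/h - 69/111)*h² = (84/h - 69*1/111)*h² = (84/h - 23/37)*h² = (-23/37 + 84/h)*h² = h²*(-23/37 + 84/h))
((-30008 - 249123) + s(-694))*((-183 + 201)*17 - 423961) = ((-30008 - 249123) + (1/37)*(-694)*(3108 - 23*(-694)))*((-183 + 201)*17 - 423961) = (-279131 + (1/37)*(-694)*(3108 + 15962))*(18*17 - 423961) = (-279131 + (1/37)*(-694)*19070)*(306 - 423961) = (-279131 - 13234580/37)*(-423655) = -23562427/37*(-423655) = 9982340010685/37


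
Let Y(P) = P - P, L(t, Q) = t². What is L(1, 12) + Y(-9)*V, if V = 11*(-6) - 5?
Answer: 1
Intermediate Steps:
V = -71 (V = -66 - 5 = -71)
Y(P) = 0
L(1, 12) + Y(-9)*V = 1² + 0*(-71) = 1 + 0 = 1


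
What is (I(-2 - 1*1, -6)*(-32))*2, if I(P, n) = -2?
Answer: 128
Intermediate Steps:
(I(-2 - 1*1, -6)*(-32))*2 = -2*(-32)*2 = 64*2 = 128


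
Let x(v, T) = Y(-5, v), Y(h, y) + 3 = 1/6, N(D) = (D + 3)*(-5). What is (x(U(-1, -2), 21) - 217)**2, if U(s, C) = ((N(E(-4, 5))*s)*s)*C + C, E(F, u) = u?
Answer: 1739761/36 ≈ 48327.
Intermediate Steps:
N(D) = -15 - 5*D (N(D) = (3 + D)*(-5) = -15 - 5*D)
Y(h, y) = -17/6 (Y(h, y) = -3 + 1/6 = -17/6)
U(s, C) = C - 40*C*s**2 (U(s, C) = (((-15 - 5*5)*s)*s)*C + C = (((-15 - 25)*s)*s)*C + C = ((-40*s)*s)*C + C = (-40*s**2)*C + C = -40*C*s**2 + C = C - 40*C*s**2)
x(v, T) = -17/6
(x(U(-1, -2), 21) - 217)**2 = (-17/6 - 217)**2 = (-1319/6)**2 = 1739761/36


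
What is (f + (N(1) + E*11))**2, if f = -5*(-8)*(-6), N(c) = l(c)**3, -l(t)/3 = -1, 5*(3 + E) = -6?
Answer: 1679616/25 ≈ 67185.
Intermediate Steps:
E = -21/5 (E = -3 + (1/5)*(-6) = -3 - 6/5 = -21/5 ≈ -4.2000)
l(t) = 3 (l(t) = -3*(-1) = 3)
N(c) = 27 (N(c) = 3**3 = 27)
f = -240 (f = 40*(-6) = -240)
(f + (N(1) + E*11))**2 = (-240 + (27 - 21/5*11))**2 = (-240 + (27 - 231/5))**2 = (-240 - 96/5)**2 = (-1296/5)**2 = 1679616/25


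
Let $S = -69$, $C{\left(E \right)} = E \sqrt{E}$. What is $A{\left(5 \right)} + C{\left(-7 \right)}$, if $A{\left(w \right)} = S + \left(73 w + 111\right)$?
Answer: $407 - 7 i \sqrt{7} \approx 407.0 - 18.52 i$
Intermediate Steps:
$C{\left(E \right)} = E^{\frac{3}{2}}$
$A{\left(w \right)} = 42 + 73 w$ ($A{\left(w \right)} = -69 + \left(73 w + 111\right) = -69 + \left(111 + 73 w\right) = 42 + 73 w$)
$A{\left(5 \right)} + C{\left(-7 \right)} = \left(42 + 73 \cdot 5\right) + \left(-7\right)^{\frac{3}{2}} = \left(42 + 365\right) - 7 i \sqrt{7} = 407 - 7 i \sqrt{7}$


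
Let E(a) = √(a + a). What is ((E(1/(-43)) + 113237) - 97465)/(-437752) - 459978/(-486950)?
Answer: 24209514257/26645417050 - I*√86/18823336 ≈ 0.90858 - 4.9267e-7*I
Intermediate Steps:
E(a) = √2*√a (E(a) = √(2*a) = √2*√a)
((E(1/(-43)) + 113237) - 97465)/(-437752) - 459978/(-486950) = ((√2*√(1/(-43)) + 113237) - 97465)/(-437752) - 459978/(-486950) = ((√2*√(-1/43) + 113237) - 97465)*(-1/437752) - 459978*(-1/486950) = ((√2*(I*√43/43) + 113237) - 97465)*(-1/437752) + 229989/243475 = ((I*√86/43 + 113237) - 97465)*(-1/437752) + 229989/243475 = ((113237 + I*√86/43) - 97465)*(-1/437752) + 229989/243475 = (15772 + I*√86/43)*(-1/437752) + 229989/243475 = (-3943/109438 - I*√86/18823336) + 229989/243475 = 24209514257/26645417050 - I*√86/18823336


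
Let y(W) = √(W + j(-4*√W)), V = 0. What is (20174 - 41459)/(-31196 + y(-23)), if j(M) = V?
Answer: 73778540/108132271 + 2365*I*√23/108132271 ≈ 0.6823 + 0.00010489*I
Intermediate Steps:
j(M) = 0
y(W) = √W (y(W) = √(W + 0) = √W)
(20174 - 41459)/(-31196 + y(-23)) = (20174 - 41459)/(-31196 + √(-23)) = -21285/(-31196 + I*√23)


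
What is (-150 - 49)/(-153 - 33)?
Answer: 199/186 ≈ 1.0699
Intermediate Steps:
(-150 - 49)/(-153 - 33) = -199/(-186) = -199*(-1/186) = 199/186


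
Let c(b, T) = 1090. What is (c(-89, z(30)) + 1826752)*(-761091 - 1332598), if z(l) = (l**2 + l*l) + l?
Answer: -3826932689138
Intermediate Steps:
z(l) = l + 2*l**2 (z(l) = (l**2 + l**2) + l = 2*l**2 + l = l + 2*l**2)
(c(-89, z(30)) + 1826752)*(-761091 - 1332598) = (1090 + 1826752)*(-761091 - 1332598) = 1827842*(-2093689) = -3826932689138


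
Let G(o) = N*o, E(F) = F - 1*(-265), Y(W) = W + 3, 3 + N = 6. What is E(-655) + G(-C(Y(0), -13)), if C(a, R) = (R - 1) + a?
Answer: -357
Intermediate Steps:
N = 3 (N = -3 + 6 = 3)
Y(W) = 3 + W
C(a, R) = -1 + R + a (C(a, R) = (-1 + R) + a = -1 + R + a)
E(F) = 265 + F (E(F) = F + 265 = 265 + F)
G(o) = 3*o
E(-655) + G(-C(Y(0), -13)) = (265 - 655) + 3*(-(-1 - 13 + (3 + 0))) = -390 + 3*(-(-1 - 13 + 3)) = -390 + 3*(-1*(-11)) = -390 + 3*11 = -390 + 33 = -357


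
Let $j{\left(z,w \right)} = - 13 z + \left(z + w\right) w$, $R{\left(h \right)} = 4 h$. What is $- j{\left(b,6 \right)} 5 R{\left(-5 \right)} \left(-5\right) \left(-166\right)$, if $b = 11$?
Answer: $-3403000$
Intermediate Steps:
$j{\left(z,w \right)} = - 13 z + w \left(w + z\right)$ ($j{\left(z,w \right)} = - 13 z + \left(w + z\right) w = - 13 z + w \left(w + z\right)$)
$- j{\left(b,6 \right)} 5 R{\left(-5 \right)} \left(-5\right) \left(-166\right) = - \left(6^{2} - 143 + 6 \cdot 11\right) 5 \cdot 4 \left(-5\right) \left(-5\right) \left(-166\right) = - \left(36 - 143 + 66\right) 5 \left(-20\right) \left(-5\right) \left(-166\right) = - - 41 \left(\left(-100\right) \left(-5\right)\right) \left(-166\right) = - \left(-41\right) 500 \left(-166\right) = - \left(-20500\right) \left(-166\right) = \left(-1\right) 3403000 = -3403000$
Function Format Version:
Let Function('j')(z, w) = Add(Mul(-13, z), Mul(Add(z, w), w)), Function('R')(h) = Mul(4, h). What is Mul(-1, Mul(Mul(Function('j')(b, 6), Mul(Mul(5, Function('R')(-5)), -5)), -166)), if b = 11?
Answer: -3403000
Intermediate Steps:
Function('j')(z, w) = Add(Mul(-13, z), Mul(w, Add(w, z))) (Function('j')(z, w) = Add(Mul(-13, z), Mul(Add(w, z), w)) = Add(Mul(-13, z), Mul(w, Add(w, z))))
Mul(-1, Mul(Mul(Function('j')(b, 6), Mul(Mul(5, Function('R')(-5)), -5)), -166)) = Mul(-1, Mul(Mul(Add(Pow(6, 2), Mul(-13, 11), Mul(6, 11)), Mul(Mul(5, Mul(4, -5)), -5)), -166)) = Mul(-1, Mul(Mul(Add(36, -143, 66), Mul(Mul(5, -20), -5)), -166)) = Mul(-1, Mul(Mul(-41, Mul(-100, -5)), -166)) = Mul(-1, Mul(Mul(-41, 500), -166)) = Mul(-1, Mul(-20500, -166)) = Mul(-1, 3403000) = -3403000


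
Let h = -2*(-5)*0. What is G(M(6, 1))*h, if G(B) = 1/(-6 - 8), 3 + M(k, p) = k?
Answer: 0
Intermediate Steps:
M(k, p) = -3 + k
h = 0 (h = 10*0 = 0)
G(B) = -1/14 (G(B) = 1/(-14) = -1/14)
G(M(6, 1))*h = -1/14*0 = 0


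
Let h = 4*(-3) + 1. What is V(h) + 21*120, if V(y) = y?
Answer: 2509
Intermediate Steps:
h = -11 (h = -12 + 1 = -11)
V(h) + 21*120 = -11 + 21*120 = -11 + 2520 = 2509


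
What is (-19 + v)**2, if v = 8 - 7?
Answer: 324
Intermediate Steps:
v = 1
(-19 + v)**2 = (-19 + 1)**2 = (-18)**2 = 324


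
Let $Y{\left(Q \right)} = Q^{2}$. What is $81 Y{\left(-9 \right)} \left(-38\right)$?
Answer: $-249318$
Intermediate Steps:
$81 Y{\left(-9 \right)} \left(-38\right) = 81 \left(-9\right)^{2} \left(-38\right) = 81 \cdot 81 \left(-38\right) = 6561 \left(-38\right) = -249318$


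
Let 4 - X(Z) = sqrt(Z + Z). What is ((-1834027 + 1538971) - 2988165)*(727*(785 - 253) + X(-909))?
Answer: -1269844819728 + 9849663*I*sqrt(202) ≈ -1.2698e+12 + 1.3999e+8*I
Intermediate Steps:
X(Z) = 4 - sqrt(2)*sqrt(Z) (X(Z) = 4 - sqrt(Z + Z) = 4 - sqrt(2*Z) = 4 - sqrt(2)*sqrt(Z))
((-1834027 + 1538971) - 2988165)*(727*(785 - 253) + X(-909)) = ((-1834027 + 1538971) - 2988165)*(727*(785 - 253) + (4 - sqrt(2)*sqrt(-909))) = (-295056 - 2988165)*(727*532 + (4 - sqrt(2)*3*I*sqrt(101))) = -3283221*(386764 + (4 - 3*I*sqrt(202))) = -3283221*(386768 - 3*I*sqrt(202)) = -1269844819728 + 9849663*I*sqrt(202)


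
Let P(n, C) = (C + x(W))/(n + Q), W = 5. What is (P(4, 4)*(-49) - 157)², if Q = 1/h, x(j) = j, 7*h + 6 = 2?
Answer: 124609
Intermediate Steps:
h = -4/7 (h = -6/7 + (⅐)*2 = -6/7 + 2/7 = -4/7 ≈ -0.57143)
Q = -7/4 (Q = 1/(-4/7) = -7/4 ≈ -1.7500)
P(n, C) = (5 + C)/(-7/4 + n) (P(n, C) = (C + 5)/(n - 7/4) = (5 + C)/(-7/4 + n))
(P(4, 4)*(-49) - 157)² = ((4*(5 + 4)/(-7 + 4*4))*(-49) - 157)² = ((4*9/(-7 + 16))*(-49) - 157)² = ((4*9/9)*(-49) - 157)² = ((4*(⅑)*9)*(-49) - 157)² = (4*(-49) - 157)² = (-196 - 157)² = (-353)² = 124609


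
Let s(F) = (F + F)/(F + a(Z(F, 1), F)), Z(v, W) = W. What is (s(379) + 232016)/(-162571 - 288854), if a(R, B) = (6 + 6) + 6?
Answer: -1417094/2757165 ≈ -0.51397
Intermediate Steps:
a(R, B) = 18 (a(R, B) = 12 + 6 = 18)
s(F) = 2*F/(18 + F) (s(F) = (F + F)/(F + 18) = (2*F)/(18 + F) = 2*F/(18 + F))
(s(379) + 232016)/(-162571 - 288854) = (2*379/(18 + 379) + 232016)/(-162571 - 288854) = (2*379/397 + 232016)/(-451425) = (2*379*(1/397) + 232016)*(-1/451425) = (758/397 + 232016)*(-1/451425) = (92111110/397)*(-1/451425) = -1417094/2757165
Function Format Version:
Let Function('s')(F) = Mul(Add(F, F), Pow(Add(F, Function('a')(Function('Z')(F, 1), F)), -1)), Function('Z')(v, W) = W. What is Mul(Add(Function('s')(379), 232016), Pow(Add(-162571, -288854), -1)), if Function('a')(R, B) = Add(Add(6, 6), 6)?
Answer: Rational(-1417094, 2757165) ≈ -0.51397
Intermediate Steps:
Function('a')(R, B) = 18 (Function('a')(R, B) = Add(12, 6) = 18)
Function('s')(F) = Mul(2, F, Pow(Add(18, F), -1)) (Function('s')(F) = Mul(Add(F, F), Pow(Add(F, 18), -1)) = Mul(Mul(2, F), Pow(Add(18, F), -1)) = Mul(2, F, Pow(Add(18, F), -1)))
Mul(Add(Function('s')(379), 232016), Pow(Add(-162571, -288854), -1)) = Mul(Add(Mul(2, 379, Pow(Add(18, 379), -1)), 232016), Pow(Add(-162571, -288854), -1)) = Mul(Add(Mul(2, 379, Pow(397, -1)), 232016), Pow(-451425, -1)) = Mul(Add(Mul(2, 379, Rational(1, 397)), 232016), Rational(-1, 451425)) = Mul(Add(Rational(758, 397), 232016), Rational(-1, 451425)) = Mul(Rational(92111110, 397), Rational(-1, 451425)) = Rational(-1417094, 2757165)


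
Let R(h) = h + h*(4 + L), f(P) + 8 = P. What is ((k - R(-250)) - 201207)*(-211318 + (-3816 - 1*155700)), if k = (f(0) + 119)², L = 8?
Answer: 68840140424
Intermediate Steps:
f(P) = -8 + P
R(h) = 13*h (R(h) = h + h*(4 + 8) = h + h*12 = h + 12*h = 13*h)
k = 12321 (k = ((-8 + 0) + 119)² = (-8 + 119)² = 111² = 12321)
((k - R(-250)) - 201207)*(-211318 + (-3816 - 1*155700)) = ((12321 - 13*(-250)) - 201207)*(-211318 + (-3816 - 1*155700)) = ((12321 - 1*(-3250)) - 201207)*(-211318 + (-3816 - 155700)) = ((12321 + 3250) - 201207)*(-211318 - 159516) = (15571 - 201207)*(-370834) = -185636*(-370834) = 68840140424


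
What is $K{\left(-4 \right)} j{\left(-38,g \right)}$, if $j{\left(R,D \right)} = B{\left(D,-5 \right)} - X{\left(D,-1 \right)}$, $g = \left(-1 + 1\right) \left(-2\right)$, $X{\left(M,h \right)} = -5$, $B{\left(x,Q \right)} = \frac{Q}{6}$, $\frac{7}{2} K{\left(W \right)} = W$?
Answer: $- \frac{100}{21} \approx -4.7619$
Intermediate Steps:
$K{\left(W \right)} = \frac{2 W}{7}$
$B{\left(x,Q \right)} = \frac{Q}{6}$ ($B{\left(x,Q \right)} = Q \frac{1}{6} = \frac{Q}{6}$)
$g = 0$ ($g = 0 \left(-2\right) = 0$)
$j{\left(R,D \right)} = \frac{25}{6}$ ($j{\left(R,D \right)} = \frac{1}{6} \left(-5\right) - -5 = - \frac{5}{6} + 5 = \frac{25}{6}$)
$K{\left(-4 \right)} j{\left(-38,g \right)} = \frac{2}{7} \left(-4\right) \frac{25}{6} = \left(- \frac{8}{7}\right) \frac{25}{6} = - \frac{100}{21}$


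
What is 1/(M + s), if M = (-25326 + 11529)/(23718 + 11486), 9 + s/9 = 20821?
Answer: 35204/6593977035 ≈ 5.3388e-6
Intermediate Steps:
s = 187308 (s = -81 + 9*20821 = -81 + 187389 = 187308)
M = -13797/35204 ≈ -0.39192
1/(M + s) = 1/(-13797/35204 + 187308) = 1/(6593977035/35204) = 35204/6593977035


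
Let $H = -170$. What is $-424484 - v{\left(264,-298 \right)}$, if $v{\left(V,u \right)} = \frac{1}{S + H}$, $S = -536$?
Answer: $- \frac{299685703}{706} \approx -4.2448 \cdot 10^{5}$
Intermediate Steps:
$v{\left(V,u \right)} = - \frac{1}{706}$ ($v{\left(V,u \right)} = \frac{1}{-536 - 170} = \frac{1}{-706} = - \frac{1}{706}$)
$-424484 - v{\left(264,-298 \right)} = -424484 - - \frac{1}{706} = -424484 + \frac{1}{706} = - \frac{299685703}{706}$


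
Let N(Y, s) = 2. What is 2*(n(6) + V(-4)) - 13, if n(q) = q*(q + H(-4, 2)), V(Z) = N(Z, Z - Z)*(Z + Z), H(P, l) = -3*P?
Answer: 171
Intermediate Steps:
V(Z) = 4*Z (V(Z) = 2*(Z + Z) = 2*(2*Z) = 4*Z)
n(q) = q*(12 + q) (n(q) = q*(q - 3*(-4)) = q*(q + 12) = q*(12 + q))
2*(n(6) + V(-4)) - 13 = 2*(6*(12 + 6) + 4*(-4)) - 13 = 2*(6*18 - 16) - 13 = 2*(108 - 16) - 13 = 2*92 - 13 = 184 - 13 = 171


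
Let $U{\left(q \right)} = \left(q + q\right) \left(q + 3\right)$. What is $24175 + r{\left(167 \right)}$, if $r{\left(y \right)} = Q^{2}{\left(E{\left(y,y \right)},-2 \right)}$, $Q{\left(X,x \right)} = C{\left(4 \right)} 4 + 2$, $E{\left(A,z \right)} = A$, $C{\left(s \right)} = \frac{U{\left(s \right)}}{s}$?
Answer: $27539$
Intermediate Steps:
$U{\left(q \right)} = 2 q \left(3 + q\right)$
$C{\left(s \right)} = 6 + 2 s$ ($C{\left(s \right)} = \frac{2 s \left(3 + s\right)}{s} = 6 + 2 s$)
$Q{\left(X,x \right)} = 58$ ($Q{\left(X,x \right)} = \left(6 + 2 \cdot 4\right) 4 + 2 = \left(6 + 8\right) 4 + 2 = 14 \cdot 4 + 2 = 56 + 2 = 58$)
$r{\left(y \right)} = 3364$ ($r{\left(y \right)} = 58^{2} = 3364$)
$24175 + r{\left(167 \right)} = 24175 + 3364 = 27539$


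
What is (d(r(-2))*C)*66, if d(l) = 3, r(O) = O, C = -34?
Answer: -6732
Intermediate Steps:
(d(r(-2))*C)*66 = (3*(-34))*66 = -102*66 = -6732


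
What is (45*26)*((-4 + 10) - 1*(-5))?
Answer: 12870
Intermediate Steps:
(45*26)*((-4 + 10) - 1*(-5)) = 1170*(6 + 5) = 1170*11 = 12870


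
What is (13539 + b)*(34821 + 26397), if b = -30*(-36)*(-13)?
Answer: -30670218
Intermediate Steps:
b = -14040 (b = 1080*(-13) = -14040)
(13539 + b)*(34821 + 26397) = (13539 - 14040)*(34821 + 26397) = -501*61218 = -30670218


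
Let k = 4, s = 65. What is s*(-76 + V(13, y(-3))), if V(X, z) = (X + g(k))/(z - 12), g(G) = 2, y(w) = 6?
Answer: -10205/2 ≈ -5102.5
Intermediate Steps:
V(X, z) = (2 + X)/(-12 + z) (V(X, z) = (X + 2)/(z - 12) = (2 + X)/(-12 + z))
s*(-76 + V(13, y(-3))) = 65*(-76 + (2 + 13)/(-12 + 6)) = 65*(-76 + 15/(-6)) = 65*(-76 - ⅙*15) = 65*(-76 - 5/2) = 65*(-157/2) = -10205/2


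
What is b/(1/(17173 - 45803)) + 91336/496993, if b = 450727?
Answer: -916193390382942/70999 ≈ -1.2904e+10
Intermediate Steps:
b/(1/(17173 - 45803)) + 91336/496993 = 450727/(1/(17173 - 45803)) + 91336/496993 = 450727/(1/(-28630)) + 91336*(1/496993) = 450727/(-1/28630) + 13048/70999 = 450727*(-28630) + 13048/70999 = -12904314010 + 13048/70999 = -916193390382942/70999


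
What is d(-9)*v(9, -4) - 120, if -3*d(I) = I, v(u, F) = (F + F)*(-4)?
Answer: -24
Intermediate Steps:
v(u, F) = -8*F (v(u, F) = (2*F)*(-4) = -8*F)
d(I) = -I/3
d(-9)*v(9, -4) - 120 = (-1/3*(-9))*(-8*(-4)) - 120 = 3*32 - 120 = 96 - 120 = -24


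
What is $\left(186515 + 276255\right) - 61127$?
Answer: $401643$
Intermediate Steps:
$\left(186515 + 276255\right) - 61127 = 462770 - 61127 = 401643$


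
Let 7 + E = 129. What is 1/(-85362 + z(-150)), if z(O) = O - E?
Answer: -1/85634 ≈ -1.1678e-5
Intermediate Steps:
E = 122 (E = -7 + 129 = 122)
z(O) = -122 + O (z(O) = O - 1*122 = O - 122 = -122 + O)
1/(-85362 + z(-150)) = 1/(-85362 + (-122 - 150)) = 1/(-85362 - 272) = 1/(-85634) = -1/85634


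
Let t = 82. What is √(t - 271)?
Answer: 3*I*√21 ≈ 13.748*I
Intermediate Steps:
√(t - 271) = √(82 - 271) = √(-189) = 3*I*√21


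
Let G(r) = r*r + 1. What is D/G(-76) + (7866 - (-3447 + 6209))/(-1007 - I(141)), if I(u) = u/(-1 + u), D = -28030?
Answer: -8083634750/815256017 ≈ -9.9155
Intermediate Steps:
I(u) = u/(-1 + u)
G(r) = 1 + r**2 (G(r) = r**2 + 1 = 1 + r**2)
D/G(-76) + (7866 - (-3447 + 6209))/(-1007 - I(141)) = -28030/(1 + (-76)**2) + (7866 - (-3447 + 6209))/(-1007 - 141/(-1 + 141)) = -28030/(1 + 5776) + (7866 - 1*2762)/(-1007 - 141/140) = -28030/5777 + (7866 - 2762)/(-1007 - 141/140) = -28030*1/5777 + 5104/(-1007 - 1*141/140) = -28030/5777 + 5104/(-1007 - 141/140) = -28030/5777 + 5104/(-141121/140) = -28030/5777 + 5104*(-140/141121) = -28030/5777 - 714560/141121 = -8083634750/815256017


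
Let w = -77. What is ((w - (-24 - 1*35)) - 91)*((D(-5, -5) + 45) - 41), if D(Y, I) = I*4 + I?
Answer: 2289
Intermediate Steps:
D(Y, I) = 5*I (D(Y, I) = 4*I + I = 5*I)
((w - (-24 - 1*35)) - 91)*((D(-5, -5) + 45) - 41) = ((-77 - (-24 - 1*35)) - 91)*((5*(-5) + 45) - 41) = ((-77 - (-24 - 35)) - 91)*((-25 + 45) - 41) = ((-77 - 1*(-59)) - 91)*(20 - 41) = ((-77 + 59) - 91)*(-21) = (-18 - 91)*(-21) = -109*(-21) = 2289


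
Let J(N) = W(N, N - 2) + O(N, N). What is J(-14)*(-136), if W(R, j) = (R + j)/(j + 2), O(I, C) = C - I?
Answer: -2040/7 ≈ -291.43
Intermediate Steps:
W(R, j) = (R + j)/(2 + j)
J(N) = (-2 + 2*N)/N (J(N) = (N + (N - 2))/(2 + (N - 2)) + (N - N) = (N + (-2 + N))/(2 + (-2 + N)) + 0 = (-2 + 2*N)/N + 0 = (-2 + 2*N)/N)
J(-14)*(-136) = (2 - 2/(-14))*(-136) = (2 - 2*(-1/14))*(-136) = (2 + 1/7)*(-136) = (15/7)*(-136) = -2040/7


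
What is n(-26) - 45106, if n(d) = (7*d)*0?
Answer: -45106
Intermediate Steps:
n(d) = 0
n(-26) - 45106 = 0 - 45106 = -45106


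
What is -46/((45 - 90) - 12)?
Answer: 46/57 ≈ 0.80702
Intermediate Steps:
-46/((45 - 90) - 12) = -46/(-45 - 12) = -46/(-57) = -46*(-1/57) = 46/57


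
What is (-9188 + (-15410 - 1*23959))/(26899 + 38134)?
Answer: -48557/65033 ≈ -0.74665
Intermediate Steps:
(-9188 + (-15410 - 1*23959))/(26899 + 38134) = (-9188 + (-15410 - 23959))/65033 = (-9188 - 39369)*(1/65033) = -48557*1/65033 = -48557/65033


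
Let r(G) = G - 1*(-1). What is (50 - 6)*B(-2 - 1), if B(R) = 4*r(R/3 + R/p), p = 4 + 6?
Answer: -264/5 ≈ -52.800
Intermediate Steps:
p = 10
r(G) = 1 + G (r(G) = G + 1 = 1 + G)
B(R) = 4 + 26*R/15 (B(R) = 4*(1 + (R/3 + R/10)) = 4*(1 + 13*R/30) = 4 + 26*R/15)
(50 - 6)*B(-2 - 1) = (50 - 6)*(4 + 26*(-2 - 1)/15) = 44*(4 + (26/15)*(-3)) = 44*(4 - 26/5) = 44*(-6/5) = -264/5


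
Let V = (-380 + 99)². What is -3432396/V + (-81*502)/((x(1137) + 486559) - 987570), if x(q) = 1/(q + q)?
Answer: -3903224215523280/89960189365493 ≈ -43.388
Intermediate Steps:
x(q) = 1/(2*q)
V = 78961 (V = (-281)² = 78961)
-3432396/V + (-81*502)/((x(1137) + 486559) - 987570) = -3432396/78961 + (-81*502)/(((½)/1137 + 486559) - 987570) = -3432396*1/78961 - 40662/(((½)*(1/1137) + 486559) - 987570) = -3432396/78961 - 40662/((1/2274 + 486559) - 987570) = -3432396/78961 - 40662/(1106435167/2274 - 987570) = -3432396/78961 - 40662/(-1139299013/2274) = -3432396/78961 - 40662*(-2274/1139299013) = -3432396/78961 + 92465388/1139299013 = -3903224215523280/89960189365493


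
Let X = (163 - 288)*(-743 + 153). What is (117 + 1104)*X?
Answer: 90048750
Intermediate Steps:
X = 73750 (X = -125*(-590) = 73750)
(117 + 1104)*X = (117 + 1104)*73750 = 1221*73750 = 90048750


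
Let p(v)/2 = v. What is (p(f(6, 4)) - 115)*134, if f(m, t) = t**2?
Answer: -11122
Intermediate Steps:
p(v) = 2*v
(p(f(6, 4)) - 115)*134 = (2*4**2 - 115)*134 = (2*16 - 115)*134 = (32 - 115)*134 = -83*134 = -11122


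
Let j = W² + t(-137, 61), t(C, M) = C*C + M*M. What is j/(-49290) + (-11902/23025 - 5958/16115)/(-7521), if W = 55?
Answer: -949163285216579/1834015881807450 ≈ -0.51753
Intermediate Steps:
t(C, M) = C² + M²
j = 25515 (j = 55² + ((-137)² + 61²) = 3025 + (18769 + 3721) = 3025 + 22490 = 25515)
j/(-49290) + (-11902/23025 - 5958/16115)/(-7521) = 25515/(-49290) + (-11902/23025 - 5958/16115)/(-7521) = 25515*(-1/49290) + (-11902*1/23025 - 5958*1/16115)*(-1/7521) = -1701/3286 + (-11902/23025 - 5958/16115)*(-1/7521) = -1701/3286 - 65796736/74209575*(-1/7521) = -1701/3286 + 65796736/558130213575 = -949163285216579/1834015881807450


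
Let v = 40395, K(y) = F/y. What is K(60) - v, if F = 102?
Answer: -403933/10 ≈ -40393.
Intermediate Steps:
K(y) = 102/y
K(60) - v = 102/60 - 1*40395 = 102*(1/60) - 40395 = 17/10 - 40395 = -403933/10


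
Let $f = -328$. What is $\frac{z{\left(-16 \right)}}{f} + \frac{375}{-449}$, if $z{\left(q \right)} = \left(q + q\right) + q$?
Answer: $- \frac{12681}{18409} \approx -0.68885$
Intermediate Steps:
$z{\left(q \right)} = 3 q$ ($z{\left(q \right)} = 2 q + q = 3 q$)
$\frac{z{\left(-16 \right)}}{f} + \frac{375}{-449} = \frac{3 \left(-16\right)}{-328} + \frac{375}{-449} = \left(-48\right) \left(- \frac{1}{328}\right) + 375 \left(- \frac{1}{449}\right) = \frac{6}{41} - \frac{375}{449} = - \frac{12681}{18409}$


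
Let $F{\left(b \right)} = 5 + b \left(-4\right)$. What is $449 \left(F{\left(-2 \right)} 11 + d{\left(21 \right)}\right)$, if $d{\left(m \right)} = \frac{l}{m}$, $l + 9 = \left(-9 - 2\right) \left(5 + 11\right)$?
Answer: $\frac{1265282}{21} \approx 60252.0$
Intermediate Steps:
$l = -185$ ($l = -9 + \left(-9 - 2\right) \left(5 + 11\right) = -9 - 176 = -185$)
$F{\left(b \right)} = 5 - 4 b$
$d{\left(m \right)} = - \frac{185}{m}$
$449 \left(F{\left(-2 \right)} 11 + d{\left(21 \right)}\right) = 449 \left(\left(5 - -8\right) 11 - \frac{185}{21}\right) = 449 \left(\left(5 + 8\right) 11 - \frac{185}{21}\right) = 449 \left(13 \cdot 11 - \frac{185}{21}\right) = 449 \left(143 - \frac{185}{21}\right) = 449 \cdot \frac{2818}{21} = \frac{1265282}{21}$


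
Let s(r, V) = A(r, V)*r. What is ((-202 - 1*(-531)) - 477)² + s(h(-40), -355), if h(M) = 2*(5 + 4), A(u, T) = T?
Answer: 15514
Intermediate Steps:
h(M) = 18 (h(M) = 2*9 = 18)
s(r, V) = V*r
((-202 - 1*(-531)) - 477)² + s(h(-40), -355) = ((-202 - 1*(-531)) - 477)² - 355*18 = ((-202 + 531) - 477)² - 6390 = (329 - 477)² - 6390 = (-148)² - 6390 = 21904 - 6390 = 15514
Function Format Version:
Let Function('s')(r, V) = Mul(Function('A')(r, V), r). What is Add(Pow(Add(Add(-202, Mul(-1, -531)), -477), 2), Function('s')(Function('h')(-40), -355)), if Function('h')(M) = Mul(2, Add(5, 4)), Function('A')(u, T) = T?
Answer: 15514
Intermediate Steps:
Function('h')(M) = 18 (Function('h')(M) = Mul(2, 9) = 18)
Function('s')(r, V) = Mul(V, r)
Add(Pow(Add(Add(-202, Mul(-1, -531)), -477), 2), Function('s')(Function('h')(-40), -355)) = Add(Pow(Add(Add(-202, Mul(-1, -531)), -477), 2), Mul(-355, 18)) = Add(Pow(Add(Add(-202, 531), -477), 2), -6390) = Add(Pow(Add(329, -477), 2), -6390) = Add(Pow(-148, 2), -6390) = Add(21904, -6390) = 15514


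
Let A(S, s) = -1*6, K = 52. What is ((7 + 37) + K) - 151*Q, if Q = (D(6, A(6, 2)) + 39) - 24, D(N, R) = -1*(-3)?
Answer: -2622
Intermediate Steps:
A(S, s) = -6
D(N, R) = 3
Q = 18 (Q = (3 + 39) - 24 = 42 - 24 = 18)
((7 + 37) + K) - 151*Q = ((7 + 37) + 52) - 151*18 = (44 + 52) - 2718 = 96 - 2718 = -2622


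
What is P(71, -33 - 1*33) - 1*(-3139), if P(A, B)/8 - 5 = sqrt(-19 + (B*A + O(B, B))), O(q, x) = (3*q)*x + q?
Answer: 3179 + 8*sqrt(8297) ≈ 3907.7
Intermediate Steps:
O(q, x) = q + 3*q*x (O(q, x) = 3*q*x + q = q + 3*q*x)
P(A, B) = 40 + 8*sqrt(-19 + A*B + B*(1 + 3*B)) (P(A, B) = 40 + 8*sqrt(-19 + (B*A + B*(1 + 3*B))) = 40 + 8*sqrt(-19 + (A*B + B*(1 + 3*B))) = 40 + 8*sqrt(-19 + A*B + B*(1 + 3*B)))
P(71, -33 - 1*33) - 1*(-3139) = (40 + 8*sqrt(-19 + 71*(-33 - 1*33) + (-33 - 1*33)*(1 + 3*(-33 - 1*33)))) - 1*(-3139) = (40 + 8*sqrt(-19 + 71*(-33 - 33) + (-33 - 33)*(1 + 3*(-33 - 33)))) + 3139 = (40 + 8*sqrt(-19 + 71*(-66) - 66*(1 + 3*(-66)))) + 3139 = (40 + 8*sqrt(-19 - 4686 - 66*(1 - 198))) + 3139 = (40 + 8*sqrt(-19 - 4686 - 66*(-197))) + 3139 = (40 + 8*sqrt(-19 - 4686 + 13002)) + 3139 = (40 + 8*sqrt(8297)) + 3139 = 3179 + 8*sqrt(8297)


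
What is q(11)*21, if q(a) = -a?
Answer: -231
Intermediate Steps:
q(11)*21 = -1*11*21 = -11*21 = -231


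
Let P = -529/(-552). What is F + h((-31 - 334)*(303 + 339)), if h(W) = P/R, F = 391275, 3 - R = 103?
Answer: 939059977/2400 ≈ 3.9128e+5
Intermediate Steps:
R = -100 (R = 3 - 1*103 = 3 - 103 = -100)
P = 23/24 (P = -529*(-1/552) = 23/24 ≈ 0.95833)
h(W) = -23/2400 (h(W) = (23/24)/(-100) = (23/24)*(-1/100) = -23/2400)
F + h((-31 - 334)*(303 + 339)) = 391275 - 23/2400 = 939059977/2400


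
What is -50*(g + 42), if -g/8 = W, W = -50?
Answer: -22100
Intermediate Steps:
g = 400 (g = -8*(-50) = 400)
-50*(g + 42) = -50*(400 + 42) = -50*442 = -22100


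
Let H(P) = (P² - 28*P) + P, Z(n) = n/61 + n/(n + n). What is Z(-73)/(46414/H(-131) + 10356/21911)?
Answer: -19274339815/75110864162 ≈ -0.25661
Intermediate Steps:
Z(n) = ½ + n/61 (Z(n) = n*(1/61) + n/((2*n)) = n/61 + n*(1/(2*n)) = n/61 + ½ = ½ + n/61)
H(P) = P² - 27*P
Z(-73)/(46414/H(-131) + 10356/21911) = (½ + (1/61)*(-73))/(46414/((-131*(-27 - 131))) + 10356/21911) = (½ - 73/61)/(46414/((-131*(-158))) + 10356*(1/21911)) = -85/(122*(46414/20698 + 10356/21911)) = -85/(122*(46414*(1/20698) + 10356/21911)) = -85/(122*(23207/10349 + 10356/21911)) = -85/(122*615662821/226756939) = -85/122*226756939/615662821 = -19274339815/75110864162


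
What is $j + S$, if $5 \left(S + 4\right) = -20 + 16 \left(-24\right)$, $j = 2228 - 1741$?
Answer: $\frac{2011}{5} \approx 402.2$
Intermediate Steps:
$j = 487$ ($j = 2228 - 1741 = 487$)
$S = - \frac{424}{5}$ ($S = -4 + \frac{-20 + 16 \left(-24\right)}{5} = -4 + \frac{-20 - 384}{5} = -4 + \frac{1}{5} \left(-404\right) = -4 - \frac{404}{5} = - \frac{424}{5} \approx -84.8$)
$j + S = 487 - \frac{424}{5} = \frac{2011}{5}$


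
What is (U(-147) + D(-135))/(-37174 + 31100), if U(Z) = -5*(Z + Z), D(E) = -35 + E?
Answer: -650/3037 ≈ -0.21403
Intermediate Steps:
U(Z) = -10*Z
(U(-147) + D(-135))/(-37174 + 31100) = (-10*(-147) + (-35 - 135))/(-37174 + 31100) = (1470 - 170)/(-6074) = 1300*(-1/6074) = -650/3037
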